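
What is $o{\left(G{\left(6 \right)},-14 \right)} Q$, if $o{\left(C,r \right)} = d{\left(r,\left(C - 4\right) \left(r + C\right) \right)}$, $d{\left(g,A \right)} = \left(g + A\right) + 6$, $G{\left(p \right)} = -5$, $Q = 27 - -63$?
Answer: $14670$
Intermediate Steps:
$Q = 90$ ($Q = 27 + 63 = 90$)
$d{\left(g,A \right)} = 6 + A + g$ ($d{\left(g,A \right)} = \left(A + g\right) + 6 = 6 + A + g$)
$o{\left(C,r \right)} = 6 + r + \left(-4 + C\right) \left(C + r\right)$ ($o{\left(C,r \right)} = 6 + \left(C - 4\right) \left(r + C\right) + r = 6 + \left(-4 + C\right) \left(C + r\right) + r = 6 + r + \left(-4 + C\right) \left(C + r\right)$)
$o{\left(G{\left(6 \right)},-14 \right)} Q = \left(6 + \left(-5\right)^{2} - -20 - -42 - -70\right) 90 = \left(6 + 25 + 20 + 42 + 70\right) 90 = 163 \cdot 90 = 14670$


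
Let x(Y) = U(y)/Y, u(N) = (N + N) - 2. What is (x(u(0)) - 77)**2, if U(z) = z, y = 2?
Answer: 6084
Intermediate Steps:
u(N) = -2 + 2*N (u(N) = 2*N - 2 = -2 + 2*N)
x(Y) = 2/Y
(x(u(0)) - 77)**2 = (2/(-2 + 2*0) - 77)**2 = (2/(-2 + 0) - 77)**2 = (2/(-2) - 77)**2 = (2*(-1/2) - 77)**2 = (-1 - 77)**2 = (-78)**2 = 6084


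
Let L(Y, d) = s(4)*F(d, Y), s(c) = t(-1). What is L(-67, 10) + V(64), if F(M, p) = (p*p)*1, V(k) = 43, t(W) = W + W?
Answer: -8935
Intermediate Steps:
t(W) = 2*W
s(c) = -2 (s(c) = 2*(-1) = -2)
F(M, p) = p² (F(M, p) = p²*1 = p²)
L(Y, d) = -2*Y²
L(-67, 10) + V(64) = -2*(-67)² + 43 = -2*4489 + 43 = -8978 + 43 = -8935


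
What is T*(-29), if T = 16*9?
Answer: -4176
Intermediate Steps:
T = 144
T*(-29) = 144*(-29) = -4176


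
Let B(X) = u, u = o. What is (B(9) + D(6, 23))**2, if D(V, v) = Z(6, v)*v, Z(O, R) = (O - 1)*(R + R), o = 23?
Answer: 28227969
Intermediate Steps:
u = 23
B(X) = 23
Z(O, R) = 2*R*(-1 + O) (Z(O, R) = (-1 + O)*(2*R) = 2*R*(-1 + O))
D(V, v) = 10*v**2 (D(V, v) = (2*v*(-1 + 6))*v = (2*v*5)*v = (10*v)*v = 10*v**2)
(B(9) + D(6, 23))**2 = (23 + 10*23**2)**2 = (23 + 10*529)**2 = (23 + 5290)**2 = 5313**2 = 28227969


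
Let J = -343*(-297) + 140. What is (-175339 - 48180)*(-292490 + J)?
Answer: 42575675601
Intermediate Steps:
J = 102011 (J = 101871 + 140 = 102011)
(-175339 - 48180)*(-292490 + J) = (-175339 - 48180)*(-292490 + 102011) = -223519*(-190479) = 42575675601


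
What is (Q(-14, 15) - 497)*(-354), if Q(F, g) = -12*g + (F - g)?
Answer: 249924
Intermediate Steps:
Q(F, g) = F - 13*g
(Q(-14, 15) - 497)*(-354) = ((-14 - 13*15) - 497)*(-354) = ((-14 - 195) - 497)*(-354) = (-209 - 497)*(-354) = -706*(-354) = 249924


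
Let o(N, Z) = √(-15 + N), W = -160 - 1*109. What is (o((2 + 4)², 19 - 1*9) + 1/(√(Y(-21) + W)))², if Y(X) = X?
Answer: 6089/290 - I*√6090/145 ≈ 20.997 - 0.5382*I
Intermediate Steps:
W = -269 (W = -160 - 109 = -269)
(o((2 + 4)², 19 - 1*9) + 1/(√(Y(-21) + W)))² = (√(-15 + (2 + 4)²) + 1/(√(-21 - 269)))² = (√(-15 + 6²) + 1/(√(-290)))² = (√(-15 + 36) + 1/(I*√290))² = (√21 - I*√290/290)²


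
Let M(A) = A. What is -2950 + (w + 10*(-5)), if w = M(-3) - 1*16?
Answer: -3019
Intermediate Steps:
w = -19 (w = -3 - 1*16 = -3 - 16 = -19)
-2950 + (w + 10*(-5)) = -2950 + (-19 + 10*(-5)) = -2950 + (-19 - 50) = -2950 - 69 = -3019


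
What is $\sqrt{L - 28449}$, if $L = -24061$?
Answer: $i \sqrt{52510} \approx 229.15 i$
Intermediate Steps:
$\sqrt{L - 28449} = \sqrt{-24061 - 28449} = \sqrt{-52510} = i \sqrt{52510}$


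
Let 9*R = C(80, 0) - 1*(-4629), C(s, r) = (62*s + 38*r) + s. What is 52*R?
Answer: 167596/3 ≈ 55865.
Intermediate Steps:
C(s, r) = 38*r + 63*s (C(s, r) = (38*r + 62*s) + s = 38*r + 63*s)
R = 3223/3 (R = ((38*0 + 63*80) - 1*(-4629))/9 = ((0 + 5040) + 4629)/9 = (5040 + 4629)/9 = (⅑)*9669 = 3223/3 ≈ 1074.3)
52*R = 52*(3223/3) = 167596/3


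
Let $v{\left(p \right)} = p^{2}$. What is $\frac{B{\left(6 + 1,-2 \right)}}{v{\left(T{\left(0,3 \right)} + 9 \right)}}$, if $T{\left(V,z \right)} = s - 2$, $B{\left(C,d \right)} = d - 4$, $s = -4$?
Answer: $- \frac{2}{3} \approx -0.66667$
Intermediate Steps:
$B{\left(C,d \right)} = -4 + d$
$T{\left(V,z \right)} = -6$ ($T{\left(V,z \right)} = -4 - 2 = -6$)
$\frac{B{\left(6 + 1,-2 \right)}}{v{\left(T{\left(0,3 \right)} + 9 \right)}} = \frac{-4 - 2}{\left(-6 + 9\right)^{2}} = - \frac{6}{3^{2}} = - \frac{6}{9} = \left(-6\right) \frac{1}{9} = - \frac{2}{3}$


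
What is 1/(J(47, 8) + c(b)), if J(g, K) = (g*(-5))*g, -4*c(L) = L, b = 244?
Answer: -1/11106 ≈ -9.0041e-5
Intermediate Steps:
c(L) = -L/4
J(g, K) = -5*g² (J(g, K) = (-5*g)*g = -5*g²)
1/(J(47, 8) + c(b)) = 1/(-5*47² - ¼*244) = 1/(-5*2209 - 61) = 1/(-11045 - 61) = 1/(-11106) = -1/11106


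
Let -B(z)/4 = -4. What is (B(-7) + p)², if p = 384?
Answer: 160000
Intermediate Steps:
B(z) = 16 (B(z) = -4*(-4) = 16)
(B(-7) + p)² = (16 + 384)² = 400² = 160000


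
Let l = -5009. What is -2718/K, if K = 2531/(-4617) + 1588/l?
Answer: 62857971054/20009575 ≈ 3141.4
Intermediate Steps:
K = -20009575/23126553 (K = 2531/(-4617) + 1588/(-5009) = 2531*(-1/4617) + 1588*(-1/5009) = -2531/4617 - 1588/5009 = -20009575/23126553 ≈ -0.86522)
-2718/K = -2718/(-20009575/23126553) = -2718*(-23126553/20009575) = 62857971054/20009575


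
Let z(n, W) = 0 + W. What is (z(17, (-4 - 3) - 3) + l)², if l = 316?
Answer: 93636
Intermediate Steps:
z(n, W) = W
(z(17, (-4 - 3) - 3) + l)² = (((-4 - 3) - 3) + 316)² = ((-7 - 3) + 316)² = (-10 + 316)² = 306² = 93636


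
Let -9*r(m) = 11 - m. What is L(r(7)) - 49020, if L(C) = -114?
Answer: -49134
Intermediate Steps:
r(m) = -11/9 + m/9 (r(m) = -(11 - m)/9 = -11/9 + m/9)
L(r(7)) - 49020 = -114 - 49020 = -49134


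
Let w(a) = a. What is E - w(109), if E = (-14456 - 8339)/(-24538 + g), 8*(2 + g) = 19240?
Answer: -477984/4427 ≈ -107.97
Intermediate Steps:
g = 2403 (g = -2 + (⅛)*19240 = -2 + 2405 = 2403)
E = 4559/4427 (E = (-14456 - 8339)/(-24538 + 2403) = -22795/(-22135) = -22795*(-1/22135) = 4559/4427 ≈ 1.0298)
E - w(109) = 4559/4427 - 1*109 = 4559/4427 - 109 = -477984/4427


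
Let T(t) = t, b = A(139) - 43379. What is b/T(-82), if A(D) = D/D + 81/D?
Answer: 6029461/11398 ≈ 528.99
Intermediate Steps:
A(D) = 1 + 81/D
b = -6029461/139 (b = (81 + 139)/139 - 43379 = (1/139)*220 - 43379 = 220/139 - 43379 = -6029461/139 ≈ -43377.)
b/T(-82) = -6029461/139/(-82) = -6029461/139*(-1/82) = 6029461/11398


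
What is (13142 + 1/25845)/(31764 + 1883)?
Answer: 339654991/869606715 ≈ 0.39058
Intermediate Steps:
(13142 + 1/25845)/(31764 + 1883) = (13142 + 1/25845)/33647 = (339654991/25845)*(1/33647) = 339654991/869606715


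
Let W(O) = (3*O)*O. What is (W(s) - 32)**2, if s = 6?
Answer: 5776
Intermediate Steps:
W(O) = 3*O**2
(W(s) - 32)**2 = (3*6**2 - 32)**2 = (3*36 - 32)**2 = (108 - 32)**2 = 76**2 = 5776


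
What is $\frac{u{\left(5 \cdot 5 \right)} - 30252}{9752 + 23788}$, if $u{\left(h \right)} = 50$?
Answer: $- \frac{15101}{16770} \approx -0.90048$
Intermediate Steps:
$\frac{u{\left(5 \cdot 5 \right)} - 30252}{9752 + 23788} = \frac{50 - 30252}{9752 + 23788} = - \frac{30202}{33540} = \left(-30202\right) \frac{1}{33540} = - \frac{15101}{16770}$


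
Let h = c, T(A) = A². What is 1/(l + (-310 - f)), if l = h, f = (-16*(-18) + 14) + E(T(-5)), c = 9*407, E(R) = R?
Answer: 1/3026 ≈ 0.00033047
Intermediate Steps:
c = 3663
f = 327 (f = (-16*(-18) + 14) + (-5)² = (288 + 14) + 25 = 302 + 25 = 327)
h = 3663
l = 3663
1/(l + (-310 - f)) = 1/(3663 + (-310 - 1*327)) = 1/(3663 + (-310 - 327)) = 1/(3663 - 637) = 1/3026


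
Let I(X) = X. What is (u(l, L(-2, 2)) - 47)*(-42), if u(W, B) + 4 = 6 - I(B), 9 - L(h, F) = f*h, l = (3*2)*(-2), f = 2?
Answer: 2436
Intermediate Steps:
l = -12 (l = 6*(-2) = -12)
L(h, F) = 9 - 2*h
u(W, B) = 2 - B (u(W, B) = -4 + (6 - B) = 2 - B)
(u(l, L(-2, 2)) - 47)*(-42) = ((2 - (9 - 2*(-2))) - 47)*(-42) = ((2 - (9 + 4)) - 47)*(-42) = ((2 - 1*13) - 47)*(-42) = ((2 - 13) - 47)*(-42) = (-11 - 47)*(-42) = -58*(-42) = 2436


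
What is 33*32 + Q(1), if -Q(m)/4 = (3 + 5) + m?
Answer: 1020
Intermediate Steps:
Q(m) = -32 - 4*m (Q(m) = -4*((3 + 5) + m) = -4*(8 + m) = -32 - 4*m)
33*32 + Q(1) = 33*32 + (-32 - 4*1) = 1056 + (-32 - 4) = 1056 - 36 = 1020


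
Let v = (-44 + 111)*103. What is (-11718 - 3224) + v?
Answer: -8041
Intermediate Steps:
v = 6901 (v = 67*103 = 6901)
(-11718 - 3224) + v = (-11718 - 3224) + 6901 = -14942 + 6901 = -8041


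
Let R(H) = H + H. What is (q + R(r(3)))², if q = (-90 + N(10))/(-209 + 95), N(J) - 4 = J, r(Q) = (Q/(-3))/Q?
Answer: 0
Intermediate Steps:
r(Q) = -⅓ (r(Q) = (Q*(-⅓))/Q = (-Q/3)/Q = -⅓)
R(H) = 2*H
N(J) = 4 + J
q = ⅔ (q = (-90 + (4 + 10))/(-209 + 95) = (-90 + 14)/(-114) = -76*(-1/114) = ⅔ ≈ 0.66667)
(q + R(r(3)))² = (⅔ + 2*(-⅓))² = (⅔ - ⅔)² = 0² = 0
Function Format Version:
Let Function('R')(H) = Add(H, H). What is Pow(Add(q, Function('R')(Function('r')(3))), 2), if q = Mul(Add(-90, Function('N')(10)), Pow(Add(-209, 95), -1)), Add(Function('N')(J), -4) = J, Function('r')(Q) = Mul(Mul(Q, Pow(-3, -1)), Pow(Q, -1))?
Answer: 0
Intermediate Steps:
Function('r')(Q) = Rational(-1, 3) (Function('r')(Q) = Mul(Mul(Q, Rational(-1, 3)), Pow(Q, -1)) = Mul(Mul(Rational(-1, 3), Q), Pow(Q, -1)) = Rational(-1, 3))
Function('R')(H) = Mul(2, H)
Function('N')(J) = Add(4, J)
q = Rational(2, 3) (q = Mul(Add(-90, Add(4, 10)), Pow(Add(-209, 95), -1)) = Mul(Add(-90, 14), Pow(-114, -1)) = Mul(-76, Rational(-1, 114)) = Rational(2, 3) ≈ 0.66667)
Pow(Add(q, Function('R')(Function('r')(3))), 2) = Pow(Add(Rational(2, 3), Mul(2, Rational(-1, 3))), 2) = Pow(Add(Rational(2, 3), Rational(-2, 3)), 2) = Pow(0, 2) = 0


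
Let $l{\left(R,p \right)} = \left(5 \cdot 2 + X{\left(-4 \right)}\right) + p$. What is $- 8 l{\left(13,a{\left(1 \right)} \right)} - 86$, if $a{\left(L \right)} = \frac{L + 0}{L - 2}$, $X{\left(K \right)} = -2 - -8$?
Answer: $-206$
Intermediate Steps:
$X{\left(K \right)} = 6$ ($X{\left(K \right)} = -2 + 8 = 6$)
$a{\left(L \right)} = \frac{L}{-2 + L}$
$l{\left(R,p \right)} = 16 + p$ ($l{\left(R,p \right)} = \left(5 \cdot 2 + 6\right) + p = \left(10 + 6\right) + p = 16 + p$)
$- 8 l{\left(13,a{\left(1 \right)} \right)} - 86 = - 8 \left(16 + 1 \frac{1}{-2 + 1}\right) - 86 = - 8 \left(16 + 1 \frac{1}{-1}\right) - 86 = - 8 \left(16 + 1 \left(-1\right)\right) - 86 = - 8 \left(16 - 1\right) - 86 = \left(-8\right) 15 - 86 = -120 - 86 = -206$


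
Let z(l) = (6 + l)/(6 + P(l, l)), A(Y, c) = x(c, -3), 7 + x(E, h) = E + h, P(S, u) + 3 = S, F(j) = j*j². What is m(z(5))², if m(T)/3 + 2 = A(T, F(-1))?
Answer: 1521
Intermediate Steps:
F(j) = j³
P(S, u) = -3 + S
x(E, h) = -7 + E + h (x(E, h) = -7 + (E + h) = -7 + E + h)
A(Y, c) = -10 + c (A(Y, c) = -7 + c - 3 = -10 + c)
z(l) = (6 + l)/(3 + l) (z(l) = (6 + l)/(6 + (-3 + l)) = (6 + l)/(3 + l))
m(T) = -39 (m(T) = -6 + 3*(-10 + (-1)³) = -6 + 3*(-10 - 1) = -6 + 3*(-11) = -6 - 33 = -39)
m(z(5))² = (-39)² = 1521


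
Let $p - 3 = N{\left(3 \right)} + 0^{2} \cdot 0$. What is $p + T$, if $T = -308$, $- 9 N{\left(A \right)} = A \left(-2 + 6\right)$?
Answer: $- \frac{919}{3} \approx -306.33$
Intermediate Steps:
$N{\left(A \right)} = - \frac{4 A}{9}$ ($N{\left(A \right)} = - \frac{A \left(-2 + 6\right)}{9} = - \frac{A 4}{9} = - \frac{4 A}{9}$)
$p = \frac{5}{3}$ ($p = 3 - \left(\frac{4}{3} - 0^{2} \cdot 0\right) = 3 + \left(- \frac{4}{3} + 0 \cdot 0\right) = 3 + \left(- \frac{4}{3} + 0\right) = 3 - \frac{4}{3} = \frac{5}{3} \approx 1.6667$)
$p + T = \frac{5}{3} - 308 = - \frac{919}{3}$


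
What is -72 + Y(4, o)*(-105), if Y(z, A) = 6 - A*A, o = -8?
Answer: 6018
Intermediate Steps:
Y(z, A) = 6 - A**2
-72 + Y(4, o)*(-105) = -72 + (6 - 1*(-8)**2)*(-105) = -72 + (6 - 1*64)*(-105) = -72 + (6 - 64)*(-105) = -72 - 58*(-105) = -72 + 6090 = 6018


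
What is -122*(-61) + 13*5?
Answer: 7507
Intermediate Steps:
-122*(-61) + 13*5 = 7442 + 65 = 7507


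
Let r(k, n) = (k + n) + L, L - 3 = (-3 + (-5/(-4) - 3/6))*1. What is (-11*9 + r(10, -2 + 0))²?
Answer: 130321/16 ≈ 8145.1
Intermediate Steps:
L = ¾ (L = 3 + (-3 + (-5/(-4) - 3/6))*1 = 3 + (-3 + (-5*(-¼) - 3*⅙))*1 = 3 + (-3 + (5/4 - ½))*1 = 3 + (-3 + ¾)*1 = 3 - 9/4*1 = 3 - 9/4 = ¾ ≈ 0.75000)
r(k, n) = ¾ + k + n (r(k, n) = (k + n) + ¾ = ¾ + k + n)
(-11*9 + r(10, -2 + 0))² = (-11*9 + (¾ + 10 + (-2 + 0)))² = (-99 + (¾ + 10 - 2))² = (-99 + 35/4)² = (-361/4)² = 130321/16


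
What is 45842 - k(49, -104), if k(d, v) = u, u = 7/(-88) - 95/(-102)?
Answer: 205735073/4488 ≈ 45841.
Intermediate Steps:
u = 3823/4488 (u = 7*(-1/88) - 95*(-1/102) = -7/88 + 95/102 = 3823/4488 ≈ 0.85183)
k(d, v) = 3823/4488
45842 - k(49, -104) = 45842 - 1*3823/4488 = 45842 - 3823/4488 = 205735073/4488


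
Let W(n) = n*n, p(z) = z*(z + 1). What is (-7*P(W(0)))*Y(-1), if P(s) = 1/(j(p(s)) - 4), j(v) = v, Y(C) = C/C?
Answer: 7/4 ≈ 1.7500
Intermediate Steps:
p(z) = z*(1 + z)
Y(C) = 1
W(n) = n²
P(s) = 1/(-4 + s*(1 + s)) (P(s) = 1/(s*(1 + s) - 4) = 1/(-4 + s*(1 + s)))
(-7*P(W(0)))*Y(-1) = -7/(-4 + 0²*(1 + 0²))*1 = -7/(-4 + 0*(1 + 0))*1 = -7/(-4 + 0*1)*1 = -7/(-4 + 0)*1 = -7/(-4)*1 = -7*(-¼)*1 = (7/4)*1 = 7/4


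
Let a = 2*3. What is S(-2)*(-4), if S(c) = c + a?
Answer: -16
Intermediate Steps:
a = 6
S(c) = 6 + c (S(c) = c + 6 = 6 + c)
S(-2)*(-4) = (6 - 2)*(-4) = 4*(-4) = -16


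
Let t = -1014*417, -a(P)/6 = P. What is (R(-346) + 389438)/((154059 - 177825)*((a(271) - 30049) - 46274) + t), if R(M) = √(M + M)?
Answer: 194719/926056548 + I*√173/926056548 ≈ 0.00021027 + 1.4203e-8*I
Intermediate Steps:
a(P) = -6*P
R(M) = √2*√M (R(M) = √(2*M) = √2*√M)
t = -422838
(R(-346) + 389438)/((154059 - 177825)*((a(271) - 30049) - 46274) + t) = (√2*√(-346) + 389438)/((154059 - 177825)*((-6*271 - 30049) - 46274) - 422838) = (√2*(I*√346) + 389438)/(-23766*((-1626 - 30049) - 46274) - 422838) = (2*I*√173 + 389438)/(-23766*(-31675 - 46274) - 422838) = (389438 + 2*I*√173)/(-23766*(-77949) - 422838) = (389438 + 2*I*√173)/(1852535934 - 422838) = (389438 + 2*I*√173)/1852113096 = (389438 + 2*I*√173)*(1/1852113096) = 194719/926056548 + I*√173/926056548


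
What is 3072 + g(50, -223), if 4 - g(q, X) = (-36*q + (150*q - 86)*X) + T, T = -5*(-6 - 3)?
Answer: 1658153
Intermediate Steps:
T = 45 (T = -5*(-9) = 45)
g(q, X) = -41 + 36*q - X*(-86 + 150*q) (g(q, X) = 4 - ((-36*q + (150*q - 86)*X) + 45) = 4 - ((-36*q + (-86 + 150*q)*X) + 45) = 4 - ((-36*q + X*(-86 + 150*q)) + 45) = 4 - (45 - 36*q + X*(-86 + 150*q)) = 4 + (-45 + 36*q - X*(-86 + 150*q)) = -41 + 36*q - X*(-86 + 150*q))
3072 + g(50, -223) = 3072 + (-41 + 36*50 + 86*(-223) - 150*(-223)*50) = 3072 + (-41 + 1800 - 19178 + 1672500) = 3072 + 1655081 = 1658153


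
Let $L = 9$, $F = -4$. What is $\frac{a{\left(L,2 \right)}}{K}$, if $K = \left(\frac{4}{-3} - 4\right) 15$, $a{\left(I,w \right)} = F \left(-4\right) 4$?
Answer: $- \frac{4}{5} \approx -0.8$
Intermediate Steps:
$a{\left(I,w \right)} = 64$ ($a{\left(I,w \right)} = \left(-4\right) \left(-4\right) 4 = 16 \cdot 4 = 64$)
$K = -80$ ($K = \left(4 \left(- \frac{1}{3}\right) - 4\right) 15 = \left(- \frac{4}{3} - 4\right) 15 = \left(- \frac{16}{3}\right) 15 = -80$)
$\frac{a{\left(L,2 \right)}}{K} = \frac{64}{-80} = 64 \left(- \frac{1}{80}\right) = - \frac{4}{5}$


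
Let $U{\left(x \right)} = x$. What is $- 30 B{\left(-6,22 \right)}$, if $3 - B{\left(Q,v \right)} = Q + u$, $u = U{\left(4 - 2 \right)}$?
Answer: $-210$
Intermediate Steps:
$u = 2$ ($u = 4 - 2 = 2$)
$B{\left(Q,v \right)} = 1 - Q$ ($B{\left(Q,v \right)} = 3 - \left(Q + 2\right) = 3 - \left(2 + Q\right) = 1 - Q$)
$- 30 B{\left(-6,22 \right)} = - 30 \left(1 - -6\right) = - 30 \left(1 + 6\right) = \left(-30\right) 7 = -210$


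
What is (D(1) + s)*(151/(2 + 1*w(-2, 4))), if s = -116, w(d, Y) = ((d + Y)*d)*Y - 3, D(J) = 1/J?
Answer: 17365/17 ≈ 1021.5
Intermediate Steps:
w(d, Y) = -3 + Y*d*(Y + d) (w(d, Y) = ((Y + d)*d)*Y - 3 = (d*(Y + d))*Y - 3 = Y*d*(Y + d) - 3 = -3 + Y*d*(Y + d))
(D(1) + s)*(151/(2 + 1*w(-2, 4))) = (1/1 - 116)*(151/(2 + 1*(-3 + 4*(-2)**2 - 2*4**2))) = (1 - 116)*(151/(2 + 1*(-3 + 4*4 - 2*16))) = -17365/(2 + 1*(-3 + 16 - 32)) = -17365/(2 + 1*(-19)) = -17365/(2 - 19) = -17365/(-17) = -17365*(-1)/17 = -115*(-151/17) = 17365/17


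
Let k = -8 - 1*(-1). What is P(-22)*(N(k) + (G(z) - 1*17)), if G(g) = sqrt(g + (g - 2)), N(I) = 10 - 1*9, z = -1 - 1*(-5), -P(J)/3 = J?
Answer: -1056 + 66*sqrt(6) ≈ -894.33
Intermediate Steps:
P(J) = -3*J
k = -7 (k = -8 + 1 = -7)
z = 4 (z = -1 + 5 = 4)
N(I) = 1 (N(I) = 10 - 9 = 1)
G(g) = sqrt(-2 + 2*g) (G(g) = sqrt(g + (-2 + g)) = sqrt(-2 + 2*g))
P(-22)*(N(k) + (G(z) - 1*17)) = (-3*(-22))*(1 + (sqrt(-2 + 2*4) - 1*17)) = 66*(1 + (sqrt(-2 + 8) - 17)) = 66*(1 + (sqrt(6) - 17)) = 66*(1 + (-17 + sqrt(6))) = 66*(-16 + sqrt(6)) = -1056 + 66*sqrt(6)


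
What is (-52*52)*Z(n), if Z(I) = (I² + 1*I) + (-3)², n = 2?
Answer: -40560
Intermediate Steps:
Z(I) = 9 + I + I² (Z(I) = (I² + I) + 9 = (I + I²) + 9 = 9 + I + I²)
(-52*52)*Z(n) = (-52*52)*(9 + 2 + 2²) = -2704*(9 + 2 + 4) = -2704*15 = -40560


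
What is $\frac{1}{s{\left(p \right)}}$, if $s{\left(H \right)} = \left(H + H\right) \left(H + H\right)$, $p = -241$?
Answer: $\frac{1}{232324} \approx 4.3043 \cdot 10^{-6}$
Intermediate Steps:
$s{\left(H \right)} = 4 H^{2}$ ($s{\left(H \right)} = 2 H 2 H = 4 H^{2}$)
$\frac{1}{s{\left(p \right)}} = \frac{1}{4 \left(-241\right)^{2}} = \frac{1}{4 \cdot 58081} = \frac{1}{232324}$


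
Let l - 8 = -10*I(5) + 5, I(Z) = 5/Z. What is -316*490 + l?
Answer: -154837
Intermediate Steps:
l = 3 (l = 8 + (-50/5 + 5) = 8 + (-10*1 + 5) = 8 + (-10 + 5) = 8 - 5 = 3)
-316*490 + l = -316*490 + 3 = -154840 + 3 = -154837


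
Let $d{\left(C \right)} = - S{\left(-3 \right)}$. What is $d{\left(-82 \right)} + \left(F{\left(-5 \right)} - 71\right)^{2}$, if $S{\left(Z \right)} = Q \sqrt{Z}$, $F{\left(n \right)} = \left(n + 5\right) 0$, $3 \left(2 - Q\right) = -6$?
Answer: $5041 - 4 i \sqrt{3} \approx 5041.0 - 6.9282 i$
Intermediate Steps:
$Q = 4$ ($Q = 2 - -2 = 2 + 2 = 4$)
$F{\left(n \right)} = 0$ ($F{\left(n \right)} = \left(5 + n\right) 0 = 0$)
$S{\left(Z \right)} = 4 \sqrt{Z}$
$d{\left(C \right)} = - 4 i \sqrt{3}$ ($d{\left(C \right)} = - 4 \sqrt{-3} = - 4 i \sqrt{3}$)
$d{\left(-82 \right)} + \left(F{\left(-5 \right)} - 71\right)^{2} = - 4 i \sqrt{3} + \left(0 - 71\right)^{2} = - 4 i \sqrt{3} + \left(-71\right)^{2} = - 4 i \sqrt{3} + 5041 = 5041 - 4 i \sqrt{3}$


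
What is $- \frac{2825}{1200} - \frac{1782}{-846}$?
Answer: $- \frac{559}{2256} \approx -0.24778$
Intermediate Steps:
$- \frac{2825}{1200} - \frac{1782}{-846} = \left(-2825\right) \frac{1}{1200} - - \frac{99}{47} = - \frac{113}{48} + \frac{99}{47} = - \frac{559}{2256}$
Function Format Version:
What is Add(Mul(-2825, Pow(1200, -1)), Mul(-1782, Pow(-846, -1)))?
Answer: Rational(-559, 2256) ≈ -0.24778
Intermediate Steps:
Add(Mul(-2825, Pow(1200, -1)), Mul(-1782, Pow(-846, -1))) = Add(Mul(-2825, Rational(1, 1200)), Mul(-1782, Rational(-1, 846))) = Add(Rational(-113, 48), Rational(99, 47)) = Rational(-559, 2256)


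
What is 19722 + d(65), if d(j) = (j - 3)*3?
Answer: 19908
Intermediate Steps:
d(j) = -9 + 3*j (d(j) = (-3 + j)*3 = -9 + 3*j)
19722 + d(65) = 19722 + (-9 + 3*65) = 19722 + (-9 + 195) = 19722 + 186 = 19908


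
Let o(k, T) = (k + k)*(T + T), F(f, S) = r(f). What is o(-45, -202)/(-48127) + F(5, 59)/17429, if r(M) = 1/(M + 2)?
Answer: -4435980953/5871638381 ≈ -0.75549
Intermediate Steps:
r(M) = 1/(2 + M)
F(f, S) = 1/(2 + f)
o(k, T) = 4*T*k (o(k, T) = (2*k)*(2*T) = 4*T*k)
o(-45, -202)/(-48127) + F(5, 59)/17429 = (4*(-202)*(-45))/(-48127) + 1/((2 + 5)*17429) = 36360*(-1/48127) + (1/17429)/7 = -36360/48127 + (1/7)*(1/17429) = -36360/48127 + 1/122003 = -4435980953/5871638381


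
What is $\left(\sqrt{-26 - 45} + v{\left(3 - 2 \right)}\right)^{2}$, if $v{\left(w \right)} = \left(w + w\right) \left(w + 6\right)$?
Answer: $\left(14 + i \sqrt{71}\right)^{2} \approx 125.0 + 235.93 i$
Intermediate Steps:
$v{\left(w \right)} = 2 w \left(6 + w\right)$
$\left(\sqrt{-26 - 45} + v{\left(3 - 2 \right)}\right)^{2} = \left(\sqrt{-26 - 45} + 2 \left(3 - 2\right) \left(6 + \left(3 - 2\right)\right)\right)^{2} = \left(\sqrt{-71} + 2 \left(3 - 2\right) \left(6 + \left(3 - 2\right)\right)\right)^{2} = \left(i \sqrt{71} + 2 \cdot 1 \left(6 + 1\right)\right)^{2} = \left(i \sqrt{71} + 2 \cdot 1 \cdot 7\right)^{2} = \left(i \sqrt{71} + 14\right)^{2} = \left(14 + i \sqrt{71}\right)^{2}$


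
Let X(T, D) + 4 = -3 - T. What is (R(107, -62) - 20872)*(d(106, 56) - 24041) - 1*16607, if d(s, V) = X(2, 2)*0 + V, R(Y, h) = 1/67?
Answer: 33540062986/67 ≈ 5.0060e+8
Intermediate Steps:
R(Y, h) = 1/67
X(T, D) = -7 - T (X(T, D) = -4 + (-3 - T) = -7 - T)
d(s, V) = V (d(s, V) = (-7 - 1*2)*0 + V = (-7 - 2)*0 + V = -9*0 + V = 0 + V = V)
(R(107, -62) - 20872)*(d(106, 56) - 24041) - 1*16607 = (1/67 - 20872)*(56 - 24041) - 1*16607 = -1398423/67*(-23985) - 16607 = 33541175655/67 - 16607 = 33540062986/67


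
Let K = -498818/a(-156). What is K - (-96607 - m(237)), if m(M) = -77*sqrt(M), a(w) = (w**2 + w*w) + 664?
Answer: 2382852067/24668 - 77*sqrt(237) ≈ 95412.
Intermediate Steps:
a(w) = 664 + 2*w**2 (a(w) = (w**2 + w**2) + 664 = 2*w**2 + 664 = 664 + 2*w**2)
K = -249409/24668 (K = -498818/(664 + 2*(-156)**2) = -498818/(664 + 2*24336) = -498818/(664 + 48672) = -498818/49336 = -498818*1/49336 = -249409/24668 ≈ -10.111)
K - (-96607 - m(237)) = -249409/24668 - (-96607 - (-77)*sqrt(237)) = -249409/24668 - (-96607 + 77*sqrt(237)) = -249409/24668 + (96607 - 77*sqrt(237)) = 2382852067/24668 - 77*sqrt(237)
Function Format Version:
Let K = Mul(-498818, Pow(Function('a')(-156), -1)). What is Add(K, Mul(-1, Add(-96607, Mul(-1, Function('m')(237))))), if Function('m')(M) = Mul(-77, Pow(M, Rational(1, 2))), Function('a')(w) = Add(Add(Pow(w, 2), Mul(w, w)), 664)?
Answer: Add(Rational(2382852067, 24668), Mul(-77, Pow(237, Rational(1, 2)))) ≈ 95412.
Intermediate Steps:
Function('a')(w) = Add(664, Mul(2, Pow(w, 2))) (Function('a')(w) = Add(Add(Pow(w, 2), Pow(w, 2)), 664) = Add(Mul(2, Pow(w, 2)), 664) = Add(664, Mul(2, Pow(w, 2))))
K = Rational(-249409, 24668) (K = Mul(-498818, Pow(Add(664, Mul(2, Pow(-156, 2))), -1)) = Mul(-498818, Pow(Add(664, Mul(2, 24336)), -1)) = Mul(-498818, Pow(Add(664, 48672), -1)) = Mul(-498818, Pow(49336, -1)) = Mul(-498818, Rational(1, 49336)) = Rational(-249409, 24668) ≈ -10.111)
Add(K, Mul(-1, Add(-96607, Mul(-1, Function('m')(237))))) = Add(Rational(-249409, 24668), Mul(-1, Add(-96607, Mul(-1, Mul(-77, Pow(237, Rational(1, 2))))))) = Add(Rational(-249409, 24668), Mul(-1, Add(-96607, Mul(77, Pow(237, Rational(1, 2)))))) = Add(Rational(-249409, 24668), Add(96607, Mul(-77, Pow(237, Rational(1, 2))))) = Add(Rational(2382852067, 24668), Mul(-77, Pow(237, Rational(1, 2))))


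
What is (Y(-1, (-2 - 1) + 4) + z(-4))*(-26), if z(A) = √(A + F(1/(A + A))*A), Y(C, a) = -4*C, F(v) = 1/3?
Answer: -104 - 104*I*√3/3 ≈ -104.0 - 60.044*I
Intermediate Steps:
F(v) = ⅓
z(A) = 2*√3*√A/3 (z(A) = √(A + A/3) = √(4*A/3) = 2*√3*√A/3)
(Y(-1, (-2 - 1) + 4) + z(-4))*(-26) = (-4*(-1) + 2*√3*√(-4)/3)*(-26) = (4 + 2*√3*(2*I)/3)*(-26) = (4 + 4*I*√3/3)*(-26) = -104 - 104*I*√3/3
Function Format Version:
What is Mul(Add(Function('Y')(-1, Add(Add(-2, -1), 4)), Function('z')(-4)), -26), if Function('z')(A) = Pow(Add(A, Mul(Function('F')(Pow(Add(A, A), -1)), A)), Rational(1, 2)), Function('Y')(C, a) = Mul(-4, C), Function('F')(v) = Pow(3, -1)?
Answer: Add(-104, Mul(Rational(-104, 3), I, Pow(3, Rational(1, 2)))) ≈ Add(-104.00, Mul(-60.044, I))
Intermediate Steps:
Function('F')(v) = Rational(1, 3)
Function('z')(A) = Mul(Rational(2, 3), Pow(3, Rational(1, 2)), Pow(A, Rational(1, 2))) (Function('z')(A) = Pow(Add(A, Mul(Rational(1, 3), A)), Rational(1, 2)) = Pow(Mul(Rational(4, 3), A), Rational(1, 2)) = Mul(Rational(2, 3), Pow(3, Rational(1, 2)), Pow(A, Rational(1, 2))))
Mul(Add(Function('Y')(-1, Add(Add(-2, -1), 4)), Function('z')(-4)), -26) = Mul(Add(Mul(-4, -1), Mul(Rational(2, 3), Pow(3, Rational(1, 2)), Pow(-4, Rational(1, 2)))), -26) = Mul(Add(4, Mul(Rational(2, 3), Pow(3, Rational(1, 2)), Mul(2, I))), -26) = Mul(Add(4, Mul(Rational(4, 3), I, Pow(3, Rational(1, 2)))), -26) = Add(-104, Mul(Rational(-104, 3), I, Pow(3, Rational(1, 2))))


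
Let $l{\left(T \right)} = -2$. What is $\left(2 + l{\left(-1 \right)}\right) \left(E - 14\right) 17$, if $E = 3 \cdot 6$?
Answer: $0$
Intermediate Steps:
$E = 18$
$\left(2 + l{\left(-1 \right)}\right) \left(E - 14\right) 17 = \left(2 - 2\right) \left(18 - 14\right) 17 = 0 \cdot 4 \cdot 17 = 0 \cdot 17 = 0$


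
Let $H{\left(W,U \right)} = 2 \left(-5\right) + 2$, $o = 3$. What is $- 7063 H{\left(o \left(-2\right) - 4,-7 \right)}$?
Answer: $56504$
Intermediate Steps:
$H{\left(W,U \right)} = -8$ ($H{\left(W,U \right)} = -10 + 2 = -8$)
$- 7063 H{\left(o \left(-2\right) - 4,-7 \right)} = \left(-7063\right) \left(-8\right) = 56504$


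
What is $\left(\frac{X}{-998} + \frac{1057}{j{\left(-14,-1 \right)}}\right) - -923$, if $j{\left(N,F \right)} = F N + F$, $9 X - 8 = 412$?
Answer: $\frac{19543922}{19461} \approx 1004.3$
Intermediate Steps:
$X = \frac{140}{3}$ ($X = \frac{8}{9} + \frac{1}{9} \cdot 412 = \frac{8}{9} + \frac{412}{9} = \frac{140}{3} \approx 46.667$)
$j{\left(N,F \right)} = F + F N$
$\left(\frac{X}{-998} + \frac{1057}{j{\left(-14,-1 \right)}}\right) - -923 = \left(\frac{140}{3 \left(-998\right)} + \frac{1057}{\left(-1\right) \left(1 - 14\right)}\right) - -923 = \left(\frac{140}{3} \left(- \frac{1}{998}\right) + \frac{1057}{\left(-1\right) \left(-13\right)}\right) + 923 = \left(- \frac{70}{1497} + \frac{1057}{13}\right) + 923 = \frac{1581419}{19461} + 923 = \frac{19543922}{19461}$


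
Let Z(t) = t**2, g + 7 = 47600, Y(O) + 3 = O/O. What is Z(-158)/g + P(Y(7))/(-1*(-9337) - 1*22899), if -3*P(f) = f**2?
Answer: 507937838/968184399 ≈ 0.52463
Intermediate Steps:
Y(O) = -2 (Y(O) = -3 + O/O = -3 + 1 = -2)
P(f) = -f**2/3
g = 47593 (g = -7 + 47600 = 47593)
Z(-158)/g + P(Y(7))/(-1*(-9337) - 1*22899) = (-158)**2/47593 + (-1/3*(-2)**2)/(-1*(-9337) - 1*22899) = 24964*(1/47593) + (-1/3*4)/(9337 - 22899) = 24964/47593 - 4/3/(-13562) = 24964/47593 - 4/3*(-1/13562) = 24964/47593 + 2/20343 = 507937838/968184399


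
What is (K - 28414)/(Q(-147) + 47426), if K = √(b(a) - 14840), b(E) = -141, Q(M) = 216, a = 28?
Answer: -14207/23821 + I*√14981/47642 ≈ -0.59641 + 0.0025691*I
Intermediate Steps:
K = I*√14981 (K = √(-141 - 14840) = √(-14981) = I*√14981 ≈ 122.4*I)
(K - 28414)/(Q(-147) + 47426) = (I*√14981 - 28414)/(216 + 47426) = (-28414 + I*√14981)/47642 = (-28414 + I*√14981)*(1/47642) = -14207/23821 + I*√14981/47642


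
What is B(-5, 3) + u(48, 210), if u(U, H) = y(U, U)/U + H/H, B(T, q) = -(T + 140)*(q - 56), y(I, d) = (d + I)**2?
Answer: 7348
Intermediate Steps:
y(I, d) = (I + d)**2
B(T, q) = -(-56 + q)*(140 + T) (B(T, q) = -(140 + T)*(-56 + q) = -(-56 + q)*(140 + T))
u(U, H) = 1 + 4*U (u(U, H) = (U + U)**2/U + H/H = (2*U)**2/U + 1 = (4*U**2)/U + 1 = 4*U + 1 = 1 + 4*U)
B(-5, 3) + u(48, 210) = (7840 - 140*3 + 56*(-5) - 1*(-5)*3) + (1 + 4*48) = (7840 - 420 - 280 + 15) + (1 + 192) = 7155 + 193 = 7348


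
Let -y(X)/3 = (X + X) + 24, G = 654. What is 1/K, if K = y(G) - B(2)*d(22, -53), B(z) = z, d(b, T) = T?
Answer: -1/3890 ≈ -0.00025707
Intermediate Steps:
y(X) = -72 - 6*X (y(X) = -3*((X + X) + 24) = -3*(2*X + 24) = -3*(24 + 2*X) = -72 - 6*X)
K = -3890 (K = (-72 - 6*654) - 2*(-53) = (-72 - 3924) - 1*(-106) = -3996 + 106 = -3890)
1/K = 1/(-3890) = -1/3890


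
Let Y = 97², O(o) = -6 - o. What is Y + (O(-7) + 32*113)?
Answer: 13026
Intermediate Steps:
Y = 9409
Y + (O(-7) + 32*113) = 9409 + ((-6 - 1*(-7)) + 32*113) = 9409 + ((-6 + 7) + 3616) = 9409 + (1 + 3616) = 9409 + 3617 = 13026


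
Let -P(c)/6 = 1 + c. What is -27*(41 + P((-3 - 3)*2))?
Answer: -2889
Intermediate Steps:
P(c) = -6 - 6*c (P(c) = -6*(1 + c) = -6 - 6*c)
-27*(41 + P((-3 - 3)*2)) = -27*(41 + (-6 - 6*(-3 - 3)*2)) = -27*(41 + (-6 - (-36)*2)) = -27*(41 + (-6 - 6*(-12))) = -27*(41 + (-6 + 72)) = -27*(41 + 66) = -27*107 = -2889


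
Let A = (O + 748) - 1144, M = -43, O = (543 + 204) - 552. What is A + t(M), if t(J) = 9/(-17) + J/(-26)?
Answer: -88345/442 ≈ -199.88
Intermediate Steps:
O = 195 (O = 747 - 552 = 195)
t(J) = -9/17 - J/26 (t(J) = 9*(-1/17) + J*(-1/26) = -9/17 - J/26)
A = -201 (A = (195 + 748) - 1144 = 943 - 1144 = -201)
A + t(M) = -201 + (-9/17 - 1/26*(-43)) = -201 + (-9/17 + 43/26) = -201 + 497/442 = -88345/442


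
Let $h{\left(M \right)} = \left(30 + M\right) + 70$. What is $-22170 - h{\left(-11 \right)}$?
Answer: $-22259$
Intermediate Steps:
$h{\left(M \right)} = 100 + M$
$-22170 - h{\left(-11 \right)} = -22170 - \left(100 - 11\right) = -22170 - 89 = -22259$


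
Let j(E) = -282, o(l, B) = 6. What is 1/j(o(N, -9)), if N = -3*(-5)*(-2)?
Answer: -1/282 ≈ -0.0035461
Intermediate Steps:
N = -30 (N = 15*(-2) = -30)
1/j(o(N, -9)) = 1/(-282) = -1/282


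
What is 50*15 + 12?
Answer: 762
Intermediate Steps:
50*15 + 12 = 750 + 12 = 762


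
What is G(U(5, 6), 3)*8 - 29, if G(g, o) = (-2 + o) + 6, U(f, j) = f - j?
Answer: 27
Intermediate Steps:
G(g, o) = 4 + o
G(U(5, 6), 3)*8 - 29 = (4 + 3)*8 - 29 = 7*8 - 29 = 56 - 29 = 27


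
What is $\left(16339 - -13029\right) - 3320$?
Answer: $26048$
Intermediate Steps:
$\left(16339 - -13029\right) - 3320 = \left(16339 + 13029\right) - 3320 = 29368 - 3320 = 26048$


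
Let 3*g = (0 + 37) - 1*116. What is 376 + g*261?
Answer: -6497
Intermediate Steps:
g = -79/3 (g = ((0 + 37) - 1*116)/3 = (37 - 116)/3 = (⅓)*(-79) = -79/3 ≈ -26.333)
376 + g*261 = 376 - 79/3*261 = 376 - 6873 = -6497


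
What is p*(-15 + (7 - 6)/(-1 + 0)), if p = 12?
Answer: -192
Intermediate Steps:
p*(-15 + (7 - 6)/(-1 + 0)) = 12*(-15 + (7 - 6)/(-1 + 0)) = 12*(-15 + 1/(-1)) = 12*(-15 + 1*(-1)) = 12*(-15 - 1) = 12*(-16) = -192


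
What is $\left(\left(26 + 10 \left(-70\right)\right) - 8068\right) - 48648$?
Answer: $-57390$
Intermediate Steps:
$\left(\left(26 + 10 \left(-70\right)\right) - 8068\right) - 48648 = \left(\left(26 - 700\right) - 8068\right) - 48648 = \left(-674 - 8068\right) - 48648 = -8742 - 48648 = -57390$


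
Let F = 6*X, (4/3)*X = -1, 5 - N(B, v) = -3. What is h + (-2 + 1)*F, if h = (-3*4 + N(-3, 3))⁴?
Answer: 521/2 ≈ 260.50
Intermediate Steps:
N(B, v) = 8 (N(B, v) = 5 - 1*(-3) = 5 + 3 = 8)
X = -¾ (X = (¾)*(-1) = -¾ ≈ -0.75000)
F = -9/2 (F = 6*(-¾) = -9/2 ≈ -4.5000)
h = 256 (h = (-3*4 + 8)⁴ = (-12 + 8)⁴ = (-4)⁴ = 256)
h + (-2 + 1)*F = 256 + (-2 + 1)*(-9/2) = 256 - 1*(-9/2) = 256 + 9/2 = 521/2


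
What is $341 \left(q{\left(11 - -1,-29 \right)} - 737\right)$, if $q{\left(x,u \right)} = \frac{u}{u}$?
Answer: $-250976$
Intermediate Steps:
$q{\left(x,u \right)} = 1$
$341 \left(q{\left(11 - -1,-29 \right)} - 737\right) = 341 \left(1 - 737\right) = 341 \left(-736\right) = -250976$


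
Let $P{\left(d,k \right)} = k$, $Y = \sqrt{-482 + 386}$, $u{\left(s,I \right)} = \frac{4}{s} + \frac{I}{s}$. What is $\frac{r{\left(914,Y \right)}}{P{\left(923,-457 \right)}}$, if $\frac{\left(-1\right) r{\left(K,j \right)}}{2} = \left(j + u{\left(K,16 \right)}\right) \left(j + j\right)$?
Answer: $- \frac{384}{457} + \frac{160 i \sqrt{6}}{208849} \approx -0.84026 + 0.0018766 i$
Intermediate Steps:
$Y = 4 i \sqrt{6}$ ($Y = \sqrt{-96} = 4 i \sqrt{6} \approx 9.798 i$)
$r{\left(K,j \right)} = - 4 j \left(j + \frac{20}{K}\right)$ ($r{\left(K,j \right)} = - 2 \left(j + \frac{4 + 16}{K}\right) \left(j + j\right) = - 2 \left(j + \frac{1}{K} 20\right) 2 j = - 2 \left(j + \frac{20}{K}\right) 2 j = - 2 \cdot 2 j \left(j + \frac{20}{K}\right) = - 4 j \left(j + \frac{20}{K}\right)$)
$\frac{r{\left(914,Y \right)}}{P{\left(923,-457 \right)}} = \frac{\left(-4\right) 4 i \sqrt{6} \cdot \frac{1}{914} \left(20 + 914 \cdot 4 i \sqrt{6}\right)}{-457} = \left(-4\right) 4 i \sqrt{6} \cdot \frac{1}{914} \left(20 + 3656 i \sqrt{6}\right) \left(- \frac{1}{457}\right) = - \frac{8 i \sqrt{6} \left(20 + 3656 i \sqrt{6}\right)}{457} \left(- \frac{1}{457}\right) = \frac{8 i \sqrt{6} \left(20 + 3656 i \sqrt{6}\right)}{208849}$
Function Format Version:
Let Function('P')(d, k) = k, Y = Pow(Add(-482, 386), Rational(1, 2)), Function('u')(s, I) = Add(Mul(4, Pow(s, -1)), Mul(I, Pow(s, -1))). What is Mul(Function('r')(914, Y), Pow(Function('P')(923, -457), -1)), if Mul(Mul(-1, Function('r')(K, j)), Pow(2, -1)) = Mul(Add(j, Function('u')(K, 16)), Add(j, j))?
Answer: Add(Rational(-384, 457), Mul(Rational(160, 208849), I, Pow(6, Rational(1, 2)))) ≈ Add(-0.84026, Mul(0.0018766, I))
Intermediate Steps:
Y = Mul(4, I, Pow(6, Rational(1, 2))) (Y = Pow(-96, Rational(1, 2)) = Mul(4, I, Pow(6, Rational(1, 2))) ≈ Mul(9.7980, I))
Function('r')(K, j) = Mul(-4, j, Add(j, Mul(20, Pow(K, -1)))) (Function('r')(K, j) = Mul(-2, Mul(Add(j, Mul(Pow(K, -1), Add(4, 16))), Add(j, j))) = Mul(-2, Mul(Add(j, Mul(Pow(K, -1), 20)), Mul(2, j))) = Mul(-2, Mul(Add(j, Mul(20, Pow(K, -1))), Mul(2, j))) = Mul(-2, Mul(2, j, Add(j, Mul(20, Pow(K, -1))))) = Mul(-4, j, Add(j, Mul(20, Pow(K, -1)))))
Mul(Function('r')(914, Y), Pow(Function('P')(923, -457), -1)) = Mul(Mul(-4, Mul(4, I, Pow(6, Rational(1, 2))), Pow(914, -1), Add(20, Mul(914, Mul(4, I, Pow(6, Rational(1, 2)))))), Pow(-457, -1)) = Mul(Mul(-4, Mul(4, I, Pow(6, Rational(1, 2))), Rational(1, 914), Add(20, Mul(3656, I, Pow(6, Rational(1, 2))))), Rational(-1, 457)) = Mul(Mul(Rational(-8, 457), I, Pow(6, Rational(1, 2)), Add(20, Mul(3656, I, Pow(6, Rational(1, 2))))), Rational(-1, 457)) = Mul(Rational(8, 208849), I, Pow(6, Rational(1, 2)), Add(20, Mul(3656, I, Pow(6, Rational(1, 2)))))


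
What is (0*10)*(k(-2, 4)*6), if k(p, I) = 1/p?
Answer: 0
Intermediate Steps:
(0*10)*(k(-2, 4)*6) = (0*10)*(6/(-2)) = 0*(-1/2*6) = 0*(-3) = 0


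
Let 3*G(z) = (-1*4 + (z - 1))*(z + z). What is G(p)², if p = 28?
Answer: 1658944/9 ≈ 1.8433e+5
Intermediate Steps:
G(z) = 2*z*(-5 + z)/3 (G(z) = ((-1*4 + (z - 1))*(z + z))/3 = ((-4 + (-1 + z))*(2*z))/3 = ((-5 + z)*(2*z))/3 = (2*z*(-5 + z))/3 = 2*z*(-5 + z)/3)
G(p)² = ((⅔)*28*(-5 + 28))² = ((⅔)*28*23)² = (1288/3)² = 1658944/9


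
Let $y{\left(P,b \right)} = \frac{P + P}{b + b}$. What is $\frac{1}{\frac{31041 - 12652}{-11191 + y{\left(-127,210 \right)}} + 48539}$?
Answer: $\frac{2350237}{114074292053} \approx 2.0603 \cdot 10^{-5}$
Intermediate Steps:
$y{\left(P,b \right)} = \frac{P}{b}$ ($y{\left(P,b \right)} = \frac{2 P}{2 b} = 2 P \frac{1}{2 b} = \frac{P}{b}$)
$\frac{1}{\frac{31041 - 12652}{-11191 + y{\left(-127,210 \right)}} + 48539} = \frac{1}{\frac{31041 - 12652}{-11191 - \frac{127}{210}} + 48539} = \frac{1}{\frac{18389}{-11191 - \frac{127}{210}} + 48539} = \frac{1}{\frac{18389}{- \frac{2350237}{210}} + 48539} = \frac{1}{18389 \left(- \frac{210}{2350237}\right) + 48539} = \frac{1}{- \frac{3861690}{2350237} + 48539} = \frac{1}{\frac{114074292053}{2350237}} = \frac{2350237}{114074292053}$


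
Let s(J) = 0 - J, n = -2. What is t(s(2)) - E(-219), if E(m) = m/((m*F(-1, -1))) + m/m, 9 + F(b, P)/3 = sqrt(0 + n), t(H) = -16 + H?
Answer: -1574/83 + I*sqrt(2)/249 ≈ -18.964 + 0.0056796*I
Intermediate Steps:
s(J) = -J
F(b, P) = -27 + 3*I*sqrt(2) (F(b, P) = -27 + 3*sqrt(0 - 2) = -27 + 3*sqrt(-2) = -27 + 3*(I*sqrt(2)) = -27 + 3*I*sqrt(2))
E(m) = 1 + 1/(-27 + 3*I*sqrt(2)) (E(m) = m/((m*(-27 + 3*I*sqrt(2)))) + m/m = m*(1/(m*(-27 + 3*I*sqrt(2)))) + 1 = 1/(-27 + 3*I*sqrt(2)) + 1 = 1 + 1/(-27 + 3*I*sqrt(2)))
t(s(2)) - E(-219) = (-16 - 1*2) - (80/83 - I*sqrt(2)/249) = (-16 - 2) + (-80/83 + I*sqrt(2)/249) = -18 + (-80/83 + I*sqrt(2)/249) = -1574/83 + I*sqrt(2)/249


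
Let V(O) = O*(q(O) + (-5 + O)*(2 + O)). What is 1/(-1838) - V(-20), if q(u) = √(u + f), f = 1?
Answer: 16541999/1838 + 20*I*√19 ≈ 9000.0 + 87.178*I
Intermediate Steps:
q(u) = √(1 + u) (q(u) = √(u + 1) = √(1 + u))
V(O) = O*(√(1 + O) + (-5 + O)*(2 + O))
1/(-1838) - V(-20) = 1/(-1838) - (-20)*(-10 + (-20)² + √(1 - 20) - 3*(-20)) = -1/1838 - (-20)*(-10 + 400 + √(-19) + 60) = -1/1838 - (-20)*(-10 + 400 + I*√19 + 60) = -1/1838 - (-20)*(450 + I*√19) = -1/1838 - (-9000 - 20*I*√19) = -1/1838 + (9000 + 20*I*√19) = 16541999/1838 + 20*I*√19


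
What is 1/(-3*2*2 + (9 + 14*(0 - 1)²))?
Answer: 1/11 ≈ 0.090909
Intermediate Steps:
1/(-3*2*2 + (9 + 14*(0 - 1)²)) = 1/(-6*2 + (9 + 14*(-1)²)) = 1/(-12 + (9 + 14*1)) = 1/(-12 + (9 + 14)) = 1/(-12 + 23) = 1/11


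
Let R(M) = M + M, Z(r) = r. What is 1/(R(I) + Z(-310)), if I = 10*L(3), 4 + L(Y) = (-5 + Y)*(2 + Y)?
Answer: -1/590 ≈ -0.0016949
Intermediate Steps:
L(Y) = -4 + (-5 + Y)*(2 + Y)
I = -140 (I = 10*(-14 + 3² - 3*3) = 10*(-14 + 9 - 9) = 10*(-14) = -140)
R(M) = 2*M
1/(R(I) + Z(-310)) = 1/(2*(-140) - 310) = 1/(-280 - 310) = 1/(-590) = -1/590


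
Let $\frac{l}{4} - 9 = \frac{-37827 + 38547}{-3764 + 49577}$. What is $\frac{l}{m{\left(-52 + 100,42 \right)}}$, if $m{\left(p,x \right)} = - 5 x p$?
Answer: $- \frac{45893}{12827640} \approx -0.0035777$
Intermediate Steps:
$m{\left(p,x \right)} = - 5 p x$
$l = \frac{550716}{15271}$ ($l = 36 + 4 \frac{-37827 + 38547}{-3764 + 49577} = 36 + 4 \cdot \frac{720}{45813} = 36 + 4 \cdot 720 \cdot \frac{1}{45813} = 36 + 4 \cdot \frac{240}{15271} = 36 + \frac{960}{15271} = \frac{550716}{15271} \approx 36.063$)
$\frac{l}{m{\left(-52 + 100,42 \right)}} = \frac{550716}{15271 \left(\left(-5\right) \left(-52 + 100\right) 42\right)} = \frac{550716}{15271 \left(\left(-5\right) 48 \cdot 42\right)} = \frac{550716}{15271 \left(-10080\right)} = \frac{550716}{15271} \left(- \frac{1}{10080}\right) = - \frac{45893}{12827640}$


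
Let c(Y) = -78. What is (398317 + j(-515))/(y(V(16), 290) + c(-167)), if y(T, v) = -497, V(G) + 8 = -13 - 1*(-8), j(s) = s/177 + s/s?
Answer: -70501771/101775 ≈ -692.72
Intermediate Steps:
j(s) = 1 + s/177 (j(s) = s*(1/177) + 1 = s/177 + 1 = 1 + s/177)
V(G) = -13 (V(G) = -8 + (-13 - 1*(-8)) = -8 + (-13 + 8) = -8 - 5 = -13)
(398317 + j(-515))/(y(V(16), 290) + c(-167)) = (398317 + (1 + (1/177)*(-515)))/(-497 - 78) = (398317 + (1 - 515/177))/(-575) = (398317 - 338/177)*(-1/575) = (70501771/177)*(-1/575) = -70501771/101775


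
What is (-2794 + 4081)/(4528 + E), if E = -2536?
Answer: 429/664 ≈ 0.64608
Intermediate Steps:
(-2794 + 4081)/(4528 + E) = (-2794 + 4081)/(4528 - 2536) = 1287/1992 = 1287*(1/1992) = 429/664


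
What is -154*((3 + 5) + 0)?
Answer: -1232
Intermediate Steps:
-154*((3 + 5) + 0) = -154*(8 + 0) = -154*8 = -1232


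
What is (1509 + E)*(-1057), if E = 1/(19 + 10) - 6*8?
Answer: -44785090/29 ≈ -1.5443e+6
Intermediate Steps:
E = -1391/29 (E = 1/29 - 48 = -1391/29 ≈ -47.966)
(1509 + E)*(-1057) = (1509 - 1391/29)*(-1057) = (42370/29)*(-1057) = -44785090/29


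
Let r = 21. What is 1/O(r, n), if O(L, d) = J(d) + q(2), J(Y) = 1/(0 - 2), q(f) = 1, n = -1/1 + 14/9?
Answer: 2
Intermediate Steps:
n = 5/9 (n = -1*1 + 14*(⅑) = -1 + 14/9 = 5/9 ≈ 0.55556)
J(Y) = -½ (J(Y) = 1/(-2) = -½)
O(L, d) = ½ (O(L, d) = -½ + 1 = ½)
1/O(r, n) = 1/(½) = 2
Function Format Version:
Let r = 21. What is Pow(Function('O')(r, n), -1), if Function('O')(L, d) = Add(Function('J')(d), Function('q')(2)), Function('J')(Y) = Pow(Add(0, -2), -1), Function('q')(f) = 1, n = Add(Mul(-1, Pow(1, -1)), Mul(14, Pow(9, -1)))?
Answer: 2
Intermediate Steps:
n = Rational(5, 9) (n = Add(Mul(-1, 1), Mul(14, Rational(1, 9))) = Add(-1, Rational(14, 9)) = Rational(5, 9) ≈ 0.55556)
Function('J')(Y) = Rational(-1, 2) (Function('J')(Y) = Pow(-2, -1) = Rational(-1, 2))
Function('O')(L, d) = Rational(1, 2) (Function('O')(L, d) = Add(Rational(-1, 2), 1) = Rational(1, 2))
Pow(Function('O')(r, n), -1) = Pow(Rational(1, 2), -1) = 2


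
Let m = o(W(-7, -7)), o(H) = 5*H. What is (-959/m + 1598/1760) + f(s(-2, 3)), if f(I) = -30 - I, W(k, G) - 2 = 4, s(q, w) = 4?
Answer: -34351/528 ≈ -65.059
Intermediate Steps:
W(k, G) = 6 (W(k, G) = 2 + 4 = 6)
m = 30 (m = 5*6 = 30)
(-959/m + 1598/1760) + f(s(-2, 3)) = (-959/30 + 1598/1760) + (-30 - 1*4) = (-959*1/30 + 1598*(1/1760)) + (-30 - 4) = (-959/30 + 799/880) - 34 = -16399/528 - 34 = -34351/528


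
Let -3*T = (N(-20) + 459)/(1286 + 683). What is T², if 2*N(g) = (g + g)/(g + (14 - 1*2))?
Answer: 851929/139570596 ≈ 0.0061039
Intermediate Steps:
N(g) = g/(12 + g) (N(g) = ((g + g)/(g + (14 - 1*2)))/2 = ((2*g)/(g + (14 - 2)))/2 = ((2*g)/(g + 12))/2 = ((2*g)/(12 + g))/2 = (2*g/(12 + g))/2 = g/(12 + g))
T = -923/11814 (T = -(-20/(12 - 20) + 459)/(3*(1286 + 683)) = -(-20/(-8) + 459)/(3*1969) = -(-20*(-⅛) + 459)/(3*1969) = -(5/2 + 459)/(3*1969) = -923/(6*1969) = -⅓*923/3938 = -923/11814 ≈ -0.078128)
T² = (-923/11814)² = 851929/139570596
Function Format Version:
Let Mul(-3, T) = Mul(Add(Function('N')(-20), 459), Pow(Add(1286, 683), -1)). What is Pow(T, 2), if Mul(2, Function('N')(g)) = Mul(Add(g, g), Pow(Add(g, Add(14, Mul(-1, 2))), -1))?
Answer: Rational(851929, 139570596) ≈ 0.0061039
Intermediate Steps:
Function('N')(g) = Mul(g, Pow(Add(12, g), -1)) (Function('N')(g) = Mul(Rational(1, 2), Mul(Add(g, g), Pow(Add(g, Add(14, Mul(-1, 2))), -1))) = Mul(Rational(1, 2), Mul(Mul(2, g), Pow(Add(g, Add(14, -2)), -1))) = Mul(Rational(1, 2), Mul(Mul(2, g), Pow(Add(g, 12), -1))) = Mul(Rational(1, 2), Mul(Mul(2, g), Pow(Add(12, g), -1))) = Mul(Rational(1, 2), Mul(2, g, Pow(Add(12, g), -1))) = Mul(g, Pow(Add(12, g), -1)))
T = Rational(-923, 11814) (T = Mul(Rational(-1, 3), Mul(Add(Mul(-20, Pow(Add(12, -20), -1)), 459), Pow(Add(1286, 683), -1))) = Mul(Rational(-1, 3), Mul(Add(Mul(-20, Pow(-8, -1)), 459), Pow(1969, -1))) = Mul(Rational(-1, 3), Mul(Add(Mul(-20, Rational(-1, 8)), 459), Rational(1, 1969))) = Mul(Rational(-1, 3), Mul(Add(Rational(5, 2), 459), Rational(1, 1969))) = Mul(Rational(-1, 3), Mul(Rational(923, 2), Rational(1, 1969))) = Mul(Rational(-1, 3), Rational(923, 3938)) = Rational(-923, 11814) ≈ -0.078128)
Pow(T, 2) = Pow(Rational(-923, 11814), 2) = Rational(851929, 139570596)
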